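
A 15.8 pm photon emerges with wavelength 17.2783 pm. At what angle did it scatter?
67.00°

First find the wavelength shift:
Δλ = λ' - λ = 17.2783 - 15.8 = 1.4783 pm

Using Δλ = λ_C(1 - cos θ), with λ_C = h/(m_e·c) ≈ 2.42631024 pm:
cos θ = 1 - Δλ/λ_C
cos θ = 1 - 1.4783/2.42631024
cos θ = 0.390721

θ = arccos(0.390721)
θ = 67.00°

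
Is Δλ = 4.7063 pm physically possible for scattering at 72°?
No, inconsistent

Calculate the expected shift for θ = 72°:

Δλ_expected = λ_C(1 - cos(72°))
Δλ_expected = 2.4263 × (1 - cos(72°))
Δλ_expected = 2.4263 × 0.6910
Δλ_expected = 1.6765 pm

Given shift: 4.7063 pm
Expected shift: 1.6765 pm
Difference: 3.0298 pm

The values do not match. The given shift corresponds to θ ≈ 160.0°, not 72°.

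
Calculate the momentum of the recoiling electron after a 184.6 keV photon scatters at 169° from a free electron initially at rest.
1.5548e-22 kg·m/s

The electron is initially at rest, so by conservation of momentum:
p⃗_e = p⃗₀ − p⃗'  (incident photon momentum minus scattered photon momentum)

Photon momentum magnitudes (p = h/λ = E/c):
λ₀ = hc/E₀ = 6.7164 pm → p₀ = h/λ₀ = 9.8656e-23 kg·m/s
Δλ = λ_C(1 − cos 169°) = 4.8080 pm
λ' = 11.5244 pm → p' = h/λ' = 5.7496e-23 kg·m/s

The scattered photon makes angle θ = 169° with the incident direction, so by the law of cosines:
|p⃗_e|² = p₀² + p'² − 2p₀p'cos θ
|p⃗_e|² = (9.8656e-23)² + (5.7496e-23)² − 2·9.8656e-23·5.7496e-23·cos(169°)
|p⃗_e| = 1.5548e-22 kg·m/s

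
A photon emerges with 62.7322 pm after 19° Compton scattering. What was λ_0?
62.6000 pm

From λ' = λ + Δλ, we have λ = λ' - Δλ

First calculate the Compton shift:
Δλ = λ_C(1 - cos θ)
Δλ = 2.4263 × (1 - cos(19°))
Δλ = 2.4263 × 0.0545
Δλ = 0.1322 pm

Initial wavelength:
λ = λ' - Δλ
λ = 62.7322 - 0.1322
λ = 62.6000 pm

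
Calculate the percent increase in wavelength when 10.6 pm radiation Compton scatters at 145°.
41.6399%

Calculate the Compton shift:
Δλ = λ_C(1 - cos(145°))
Δλ = 2.4263 × (1 - cos(145°))
Δλ = 2.4263 × 1.8192
Δλ = 4.4138 pm

Percentage change:
(Δλ/λ₀) × 100 = (4.4138/10.6) × 100
= 41.6399%

(Intermediate values are shown rounded; full precision is carried through to the final answer.)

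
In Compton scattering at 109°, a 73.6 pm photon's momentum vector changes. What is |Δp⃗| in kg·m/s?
1.4353e-23 kg·m/s

Photon momentum magnitude is p = h/λ.

Initial momentum:
p₀ = h/λ = 6.6261e-34/7.3600e-11 = 9.0028e-24 kg·m/s

After scattering:
λ' = λ + Δλ = 73.6 + 3.2162 = 76.8162 pm
p' = h/λ' = 6.6261e-34/7.6816e-11 = 8.6259e-24 kg·m/s

Momentum is a vector; the scattered photon's direction makes angle θ = 109° with the incident direction. The magnitude of the vector change Δp⃗ = p⃗₀ − p⃗' is found from the law of cosines:
|Δp⃗|² = p₀² + p'² − 2p₀p'cos θ
|Δp⃗|² = (9.0028e-24)² + (8.6259e-24)² − 2·9.0028e-24·8.6259e-24·cos(109°)
|Δp⃗| = 1.4353e-23 kg·m/s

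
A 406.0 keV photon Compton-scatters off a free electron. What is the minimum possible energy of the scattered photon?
156.8146 keV (at θ = 180°)

The scattered photon has minimum energy when its wavelength is maximum, i.e., when the Compton shift Δλ = λ_C(1 − cos θ) is maximum. This occurs at θ = 180° (backscattering), giving Δλ_max = 2λ_C = 4.8526 pm.

Initial wavelength: λ₀ = hc/E₀ = 3.0538 pm
Maximum final wavelength: λ'_max = λ₀ + 2λ_C = 3.0538 + 4.8526 = 7.9064 pm
Minimum final energy: E'_min = hc/λ'_max = 156.8146 keV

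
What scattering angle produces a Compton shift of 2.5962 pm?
94.02°

From the Compton formula Δλ = λ_C(1 - cos θ), we can solve for θ:

cos θ = 1 - Δλ/λ_C

Given:
- Δλ = 2.5962 pm
- λ_C = h/(m_e·c) ≈ 2.42631024 pm

cos θ = 1 - 2.5962/2.42631024
cos θ = 1 - 1.070020
cos θ = -0.070020

θ = arccos(-0.070020)
θ = 94.02°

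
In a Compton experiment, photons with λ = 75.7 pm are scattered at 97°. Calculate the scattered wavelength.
78.4220 pm

Using the Compton scattering formula:
λ' = λ + Δλ = λ + λ_C(1 - cos θ)

Given:
- Initial wavelength λ = 75.7 pm
- Scattering angle θ = 97°
- Compton wavelength λ_C ≈ 2.4263 pm

Calculate the shift:
Δλ = 2.4263 × (1 - cos(97°))
Δλ = 2.4263 × 1.1219
Δλ = 2.7220 pm

Final wavelength:
λ' = 75.7 + 2.7220 = 78.4220 pm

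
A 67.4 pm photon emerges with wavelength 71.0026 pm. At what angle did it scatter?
119.00°

First find the wavelength shift:
Δλ = λ' - λ = 71.0026 - 67.4 = 3.6026 pm

Using Δλ = λ_C(1 - cos θ), with λ_C = h/(m_e·c) ≈ 2.42631024 pm:
cos θ = 1 - Δλ/λ_C
cos θ = 1 - 3.6026/2.42631024
cos θ = -0.484806

θ = arccos(-0.484806)
θ = 119.00°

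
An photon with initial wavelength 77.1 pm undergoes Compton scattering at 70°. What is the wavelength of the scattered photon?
78.6965 pm

Using the Compton scattering formula:
λ' = λ + Δλ = λ + λ_C(1 - cos θ)

Given:
- Initial wavelength λ = 77.1 pm
- Scattering angle θ = 70°
- Compton wavelength λ_C ≈ 2.4263 pm

Calculate the shift:
Δλ = 2.4263 × (1 - cos(70°))
Δλ = 2.4263 × 0.6580
Δλ = 1.5965 pm

Final wavelength:
λ' = 77.1 + 1.5965 = 78.6965 pm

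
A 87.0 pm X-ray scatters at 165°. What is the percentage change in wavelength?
5.4827%

Calculate the Compton shift:
Δλ = λ_C(1 - cos(165°))
Δλ = 2.4263 × (1 - cos(165°))
Δλ = 2.4263 × 1.9659
Δλ = 4.7699 pm

Percentage change:
(Δλ/λ₀) × 100 = (4.7699/87.0) × 100
= 5.4827%

(Intermediate values are shown rounded; full precision is carried through to the final answer.)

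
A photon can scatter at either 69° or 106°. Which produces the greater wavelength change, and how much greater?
106° produces the larger shift by a factor of 1.988

Calculate both shifts using Δλ = λ_C(1 - cos θ):

For θ₁ = 69°:
Δλ₁ = 2.4263 × (1 - cos(69°))
Δλ₁ = 2.4263 × 0.6416
Δλ₁ = 1.5568 pm

For θ₂ = 106°:
Δλ₂ = 2.4263 × (1 - cos(106°))
Δλ₂ = 2.4263 × 1.2756
Δλ₂ = 3.0951 pm

The 106° angle produces the larger shift.
Ratio: 3.0951/1.5568 = 1.988

(Intermediate values are shown rounded; full precision is carried through to the final answer.)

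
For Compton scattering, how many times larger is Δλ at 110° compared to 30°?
110° produces the larger shift by a factor of 10.017

Calculate both shifts using Δλ = λ_C(1 - cos θ):

For θ₁ = 30°:
Δλ₁ = 2.4263 × (1 - cos(30°))
Δλ₁ = 2.4263 × 0.1340
Δλ₁ = 0.3251 pm

For θ₂ = 110°:
Δλ₂ = 2.4263 × (1 - cos(110°))
Δλ₂ = 2.4263 × 1.3420
Δλ₂ = 3.2562 pm

The 110° angle produces the larger shift.
Ratio: 3.2562/0.3251 = 10.017

(Intermediate values are shown rounded; full precision is carried through to the final answer.)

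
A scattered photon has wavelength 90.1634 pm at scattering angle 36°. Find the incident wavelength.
89.7000 pm

From λ' = λ + Δλ, we have λ = λ' - Δλ

First calculate the Compton shift:
Δλ = λ_C(1 - cos θ)
Δλ = 2.4263 × (1 - cos(36°))
Δλ = 2.4263 × 0.1910
Δλ = 0.4634 pm

Initial wavelength:
λ = λ' - Δλ
λ = 90.1634 - 0.4634
λ = 89.7000 pm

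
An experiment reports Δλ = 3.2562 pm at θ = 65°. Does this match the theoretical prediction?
No, inconsistent

Calculate the expected shift for θ = 65°:

Δλ_expected = λ_C(1 - cos(65°))
Δλ_expected = 2.4263 × (1 - cos(65°))
Δλ_expected = 2.4263 × 0.5774
Δλ_expected = 1.4009 pm

Given shift: 3.2562 pm
Expected shift: 1.4009 pm
Difference: 1.8552 pm

The values do not match. The given shift corresponds to θ ≈ 110.0°, not 65°.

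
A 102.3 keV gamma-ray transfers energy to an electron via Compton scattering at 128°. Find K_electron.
25.0020 keV

By energy conservation: K_e = E_initial - E_final

First find the scattered photon energy:
Initial wavelength: λ = hc/E = 12.1197 pm
Compton shift: Δλ = λ_C(1 - cos(128°)) = 3.9201 pm
Final wavelength: λ' = 12.1197 + 3.9201 = 16.0398 pm
Final photon energy: E' = hc/λ' = 77.2980 keV

Electron kinetic energy:
K_e = E - E' = 102.3000 - 77.2980 = 25.0020 keV

(Intermediate values are shown rounded; full precision is carried through to the final answer.)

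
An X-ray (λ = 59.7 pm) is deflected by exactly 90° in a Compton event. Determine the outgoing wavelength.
62.1263 pm

Using the Compton formula: λ' = λ + λ_C(1 − cos θ)

For θ = 90°, cos θ = 0 (exact) = 0.0000, so:
1 − cos 90° = 1 − (0) = 1.0000

Δλ = λ_C × 1.0000 = 2.4263 × 1.0000 = 2.4263 pm

λ' = 59.7 + 2.4263 = 62.1263 pm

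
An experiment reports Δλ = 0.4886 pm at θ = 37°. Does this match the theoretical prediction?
Yes, consistent

Calculate the expected shift for θ = 37°:

Δλ_expected = λ_C(1 - cos(37°))
Δλ_expected = 2.4263 × (1 - cos(37°))
Δλ_expected = 2.4263 × 0.2014
Δλ_expected = 0.4886 pm

Given shift: 0.4886 pm
Expected shift: 0.4886 pm
Difference: 0.0000 pm

The values match. This is consistent with Compton scattering at the stated angle.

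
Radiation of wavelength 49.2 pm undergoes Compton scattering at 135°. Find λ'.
53.3420 pm

Using the Compton formula: λ' = λ + λ_C(1 − cos θ)

For θ = 135°, cos θ = -√2/2 (exact) ≈ -0.7071, so:
1 − cos 135° = 1 − (-√2/2) ≈ 1.7071

Δλ = λ_C × 1.7071 = 2.4263 × 1.7071 = 4.1420 pm

λ' = 49.2 + 4.1420 = 53.3420 pm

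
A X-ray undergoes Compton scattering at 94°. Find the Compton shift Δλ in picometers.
2.5956 pm

Using the Compton scattering formula:
Δλ = λ_C(1 - cos θ)

where λ_C = h/(m_e·c) ≈ 2.4263 pm is the Compton wavelength of an electron.

For θ = 94°:
cos(94°) = -0.0698
1 - cos(94°) = 1.0698

Δλ = 2.4263 × 1.0698
Δλ = 2.5956 pm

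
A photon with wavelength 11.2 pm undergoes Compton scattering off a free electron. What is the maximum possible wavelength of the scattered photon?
16.0526 pm (at θ = 180°)

The Compton shift is Δλ = λ_C(1 − cos θ).

Since cos θ ranges from −1 to 1, the factor (1 − cos θ) ranges from 0 to 2; the maximum shift occurs at θ = 180° (backscattering):
Δλ_max = 2λ_C = 2 × 2.4263 pm = 4.8526 pm

Maximum scattered wavelength:
λ'_max = λ₀ + Δλ_max = 11.2 + 4.8526 = 16.0526 pm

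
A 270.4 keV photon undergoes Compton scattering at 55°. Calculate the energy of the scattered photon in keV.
220.6183 keV

First convert energy to wavelength:
λ = hc/E, with hc ≈ 1239.842 keV·pm (i.e. 1239.842 eV·nm)

For E = 270.4 keV = 270400 eV:
λ = 1239.842 keV·pm / 270.4 keV
λ = 4.5852 pm

Calculate the Compton shift:
Δλ = λ_C(1 - cos(55°)) = 2.4263 × 0.4264
Δλ = 1.0346 pm

Final wavelength:
λ' = 4.5852 + 1.0346 = 5.6199 pm

Final energy:
E' = hc/λ' = 1239.842 / 5.6199 = 220.6183 keV

(Intermediate values are shown rounded; full precision is carried through to the final answer.)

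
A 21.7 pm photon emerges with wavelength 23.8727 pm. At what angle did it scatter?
84.00°

First find the wavelength shift:
Δλ = λ' - λ = 23.8727 - 21.7 = 2.1727 pm

Using Δλ = λ_C(1 - cos θ), with λ_C = h/(m_e·c) ≈ 2.42631024 pm:
cos θ = 1 - Δλ/λ_C
cos θ = 1 - 2.1727/2.42631024
cos θ = 0.104525

θ = arccos(0.104525)
θ = 84.00°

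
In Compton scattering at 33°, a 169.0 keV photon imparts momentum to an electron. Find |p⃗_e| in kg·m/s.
5.0196e-23 kg·m/s

The electron is initially at rest, so by conservation of momentum:
p⃗_e = p⃗₀ − p⃗'  (incident photon momentum minus scattered photon momentum)

Photon momentum magnitudes (p = h/λ = E/c):
λ₀ = hc/E₀ = 7.3363 pm → p₀ = h/λ₀ = 9.0318e-23 kg·m/s
Δλ = λ_C(1 − cos 33°) = 0.3914 pm
λ' = 7.7278 pm → p' = h/λ' = 8.5744e-23 kg·m/s

The scattered photon makes angle θ = 33° with the incident direction, so by the law of cosines:
|p⃗_e|² = p₀² + p'² − 2p₀p'cos θ
|p⃗_e|² = (9.0318e-23)² + (8.5744e-23)² − 2·9.0318e-23·8.5744e-23·cos(33°)
|p⃗_e| = 5.0196e-23 kg·m/s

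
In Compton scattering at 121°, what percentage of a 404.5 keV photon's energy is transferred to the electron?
0.5453 (or 54.53%)

Calculate initial and final photon energies:

Initial: E₀ = 404.5 keV → λ₀ = 3.0651 pm
Compton shift: Δλ = 3.6760 pm
Final wavelength: λ' = 6.7411 pm
Final energy: E' = 183.9235 keV

Fractional energy loss:
(E₀ - E')/E₀ = (404.5000 - 183.9235)/404.5000
= 220.5765/404.5000
= 0.5453
= 54.53%

(Intermediate values are shown rounded; full precision is carried through to the final answer.)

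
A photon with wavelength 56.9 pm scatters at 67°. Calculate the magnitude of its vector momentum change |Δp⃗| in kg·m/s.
1.2694e-23 kg·m/s

Photon momentum magnitude is p = h/λ.

Initial momentum:
p₀ = h/λ = 6.6261e-34/5.6900e-11 = 1.1645e-23 kg·m/s

After scattering:
λ' = λ + Δλ = 56.9 + 1.4783 = 58.3783 pm
p' = h/λ' = 6.6261e-34/5.8378e-11 = 1.1350e-23 kg·m/s

Momentum is a vector; the scattered photon's direction makes angle θ = 67° with the incident direction. The magnitude of the vector change Δp⃗ = p⃗₀ − p⃗' is found from the law of cosines:
|Δp⃗|² = p₀² + p'² − 2p₀p'cos θ
|Δp⃗|² = (1.1645e-23)² + (1.1350e-23)² − 2·1.1645e-23·1.1350e-23·cos(67°)
|Δp⃗| = 1.2694e-23 kg·m/s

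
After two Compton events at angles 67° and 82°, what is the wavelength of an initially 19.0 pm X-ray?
22.5669 pm

Apply Compton shift twice:

First scattering at θ₁ = 67°:
Δλ₁ = λ_C(1 - cos(67°))
Δλ₁ = 2.4263 × 0.6093
Δλ₁ = 1.4783 pm

After first scattering:
λ₁ = 19.0 + 1.4783 = 20.4783 pm

Second scattering at θ₂ = 82°:
Δλ₂ = λ_C(1 - cos(82°))
Δλ₂ = 2.4263 × 0.8608
Δλ₂ = 2.0886 pm

Final wavelength:
λ₂ = 20.4783 + 2.0886 = 22.5669 pm

Total shift: Δλ_total = 1.4783 + 2.0886 = 3.5669 pm

(Intermediate values are shown rounded; full precision is carried through to the final answer.)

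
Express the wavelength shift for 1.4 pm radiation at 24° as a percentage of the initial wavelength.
14.9833%

Calculate the Compton shift:
Δλ = λ_C(1 - cos(24°))
Δλ = 2.4263 × (1 - cos(24°))
Δλ = 2.4263 × 0.0865
Δλ = 0.2098 pm

Percentage change:
(Δλ/λ₀) × 100 = (0.2098/1.4) × 100
= 14.9833%

(Intermediate values are shown rounded; full precision is carried through to the final answer.)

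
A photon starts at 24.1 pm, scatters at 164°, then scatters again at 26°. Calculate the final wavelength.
29.1042 pm

Apply Compton shift twice:

First scattering at θ₁ = 164°:
Δλ₁ = λ_C(1 - cos(164°))
Δλ₁ = 2.4263 × 1.9613
Δλ₁ = 4.7586 pm

After first scattering:
λ₁ = 24.1 + 4.7586 = 28.8586 pm

Second scattering at θ₂ = 26°:
Δλ₂ = λ_C(1 - cos(26°))
Δλ₂ = 2.4263 × 0.1012
Δλ₂ = 0.2456 pm

Final wavelength:
λ₂ = 28.8586 + 0.2456 = 29.1042 pm

Total shift: Δλ_total = 4.7586 + 0.2456 = 5.0042 pm

(Intermediate values are shown rounded; full precision is carried through to the final answer.)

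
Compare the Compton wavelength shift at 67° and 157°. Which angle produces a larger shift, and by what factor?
157° produces the larger shift by a factor of 3.152

Calculate both shifts using Δλ = λ_C(1 - cos θ):

For θ₁ = 67°:
Δλ₁ = 2.4263 × (1 - cos(67°))
Δλ₁ = 2.4263 × 0.6093
Δλ₁ = 1.4783 pm

For θ₂ = 157°:
Δλ₂ = 2.4263 × (1 - cos(157°))
Δλ₂ = 2.4263 × 1.9205
Δλ₂ = 4.6597 pm

The 157° angle produces the larger shift.
Ratio: 4.6597/1.4783 = 3.152

(Intermediate values are shown rounded; full precision is carried through to the final answer.)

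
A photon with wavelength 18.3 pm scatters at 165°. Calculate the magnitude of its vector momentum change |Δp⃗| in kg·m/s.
6.4382e-23 kg·m/s

Photon momentum magnitude is p = h/λ.

Initial momentum:
p₀ = h/λ = 6.6261e-34/1.8300e-11 = 3.6208e-23 kg·m/s

After scattering:
λ' = λ + Δλ = 18.3 + 4.7699 = 23.0699 pm
p' = h/λ' = 6.6261e-34/2.3070e-11 = 2.8722e-23 kg·m/s

Momentum is a vector; the scattered photon's direction makes angle θ = 165° with the incident direction. The magnitude of the vector change Δp⃗ = p⃗₀ − p⃗' is found from the law of cosines:
|Δp⃗|² = p₀² + p'² − 2p₀p'cos θ
|Δp⃗|² = (3.6208e-23)² + (2.8722e-23)² − 2·3.6208e-23·2.8722e-23·cos(165°)
|Δp⃗| = 6.4382e-23 kg·m/s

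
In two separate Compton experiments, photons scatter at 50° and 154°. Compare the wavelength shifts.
154° produces the larger shift by a factor of 5.316

Calculate both shifts using Δλ = λ_C(1 - cos θ):

For θ₁ = 50°:
Δλ₁ = 2.4263 × (1 - cos(50°))
Δλ₁ = 2.4263 × 0.3572
Δλ₁ = 0.8667 pm

For θ₂ = 154°:
Δλ₂ = 2.4263 × (1 - cos(154°))
Δλ₂ = 2.4263 × 1.8988
Δλ₂ = 4.6071 pm

The 154° angle produces the larger shift.
Ratio: 4.6071/0.8667 = 5.316

(Intermediate values are shown rounded; full precision is carried through to the final answer.)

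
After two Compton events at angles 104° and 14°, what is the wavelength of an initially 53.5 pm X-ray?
56.5854 pm

Apply Compton shift twice:

First scattering at θ₁ = 104°:
Δλ₁ = λ_C(1 - cos(104°))
Δλ₁ = 2.4263 × 1.2419
Δλ₁ = 3.0133 pm

After first scattering:
λ₁ = 53.5 + 3.0133 = 56.5133 pm

Second scattering at θ₂ = 14°:
Δλ₂ = λ_C(1 - cos(14°))
Δλ₂ = 2.4263 × 0.0297
Δλ₂ = 0.0721 pm

Final wavelength:
λ₂ = 56.5133 + 0.0721 = 56.5854 pm

Total shift: Δλ_total = 3.0133 + 0.0721 = 3.0854 pm

(Intermediate values are shown rounded; full precision is carried through to the final answer.)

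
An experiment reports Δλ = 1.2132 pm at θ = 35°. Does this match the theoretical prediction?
No, inconsistent

Calculate the expected shift for θ = 35°:

Δλ_expected = λ_C(1 - cos(35°))
Δλ_expected = 2.4263 × (1 - cos(35°))
Δλ_expected = 2.4263 × 0.1808
Δλ_expected = 0.4388 pm

Given shift: 1.2132 pm
Expected shift: 0.4388 pm
Difference: 0.7744 pm

The values do not match. The given shift corresponds to θ ≈ 60.0°, not 35°.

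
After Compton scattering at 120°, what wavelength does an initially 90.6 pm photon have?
94.2395 pm

Using the Compton formula: λ' = λ + λ_C(1 − cos θ)

For θ = 120°, cos θ = -1/2 (exact) = -0.5000, so:
1 − cos 120° = 1 − (-1/2) = 1.5000

Δλ = λ_C × 1.5000 = 2.4263 × 1.5000 = 3.6395 pm

λ' = 90.6 + 3.6395 = 94.2395 pm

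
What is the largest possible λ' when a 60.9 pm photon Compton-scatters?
65.7526 pm (at θ = 180°)

The Compton shift is Δλ = λ_C(1 − cos θ).

Since cos θ ranges from −1 to 1, the factor (1 − cos θ) ranges from 0 to 2; the maximum shift occurs at θ = 180° (backscattering):
Δλ_max = 2λ_C = 2 × 2.4263 pm = 4.8526 pm

Maximum scattered wavelength:
λ'_max = λ₀ + Δλ_max = 60.9 + 4.8526 = 65.7526 pm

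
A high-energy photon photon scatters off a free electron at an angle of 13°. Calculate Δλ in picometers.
0.0622 pm

Using the Compton scattering formula:
Δλ = λ_C(1 - cos θ)

where λ_C = h/(m_e·c) ≈ 2.4263 pm is the Compton wavelength of an electron.

For θ = 13°:
cos(13°) = 0.9744
1 - cos(13°) = 0.0256

Δλ = 2.4263 × 0.0256
Δλ = 0.0622 pm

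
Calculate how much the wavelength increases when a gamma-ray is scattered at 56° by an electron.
1.0695 pm

Using the Compton scattering formula:
Δλ = λ_C(1 - cos θ)

where λ_C = h/(m_e·c) ≈ 2.4263 pm is the Compton wavelength of an electron.

For θ = 56°:
cos(56°) = 0.5592
1 - cos(56°) = 0.4408

Δλ = 2.4263 × 0.4408
Δλ = 1.0695 pm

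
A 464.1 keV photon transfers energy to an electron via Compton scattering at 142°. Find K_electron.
287.2265 keV

By energy conservation: K_e = E_initial - E_final

First find the scattered photon energy:
Initial wavelength: λ = hc/E = 2.6715 pm
Compton shift: Δλ = λ_C(1 - cos(142°)) = 4.3383 pm
Final wavelength: λ' = 2.6715 + 4.3383 = 7.0098 pm
Final photon energy: E' = hc/λ' = 176.8735 keV

Electron kinetic energy:
K_e = E - E' = 464.1000 - 176.8735 = 287.2265 keV

(Intermediate values are shown rounded; full precision is carried through to the final answer.)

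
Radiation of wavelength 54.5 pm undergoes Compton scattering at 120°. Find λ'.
58.1395 pm

Using the Compton formula: λ' = λ + λ_C(1 − cos θ)

For θ = 120°, cos θ = -1/2 (exact) = -0.5000, so:
1 − cos 120° = 1 − (-1/2) = 1.5000

Δλ = λ_C × 1.5000 = 2.4263 × 1.5000 = 3.6395 pm

λ' = 54.5 + 3.6395 = 58.1395 pm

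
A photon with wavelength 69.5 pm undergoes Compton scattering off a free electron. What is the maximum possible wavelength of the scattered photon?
74.3526 pm (at θ = 180°)

The Compton shift is Δλ = λ_C(1 − cos θ).

Since cos θ ranges from −1 to 1, the factor (1 − cos θ) ranges from 0 to 2; the maximum shift occurs at θ = 180° (backscattering):
Δλ_max = 2λ_C = 2 × 2.4263 pm = 4.8526 pm

Maximum scattered wavelength:
λ'_max = λ₀ + Δλ_max = 69.5 + 4.8526 = 74.3526 pm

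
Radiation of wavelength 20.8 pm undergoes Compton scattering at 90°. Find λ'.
23.2263 pm

Using the Compton formula: λ' = λ + λ_C(1 − cos θ)

For θ = 90°, cos θ = 0 (exact) = 0.0000, so:
1 − cos 90° = 1 − (0) = 1.0000

Δλ = λ_C × 1.0000 = 2.4263 × 1.0000 = 2.4263 pm

λ' = 20.8 + 2.4263 = 23.2263 pm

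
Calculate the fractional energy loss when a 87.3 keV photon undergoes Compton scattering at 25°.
0.0158 (or 1.58%)

Calculate initial and final photon energies:

Initial: E₀ = 87.3 keV → λ₀ = 14.2021 pm
Compton shift: Δλ = 0.2273 pm
Final wavelength: λ' = 14.4294 pm
Final energy: E' = 85.9246 keV

Fractional energy loss:
(E₀ - E')/E₀ = (87.3000 - 85.9246)/87.3000
= 1.3754/87.3000
= 0.0158
= 1.58%

(Intermediate values are shown rounded; full precision is carried through to the final answer.)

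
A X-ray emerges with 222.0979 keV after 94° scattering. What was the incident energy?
415.1001 keV

Convert final energy to wavelength (hc ≈ 1239.842 keV·pm):
λ' = hc/E' = 1239.842 / 222.0979 = 5.5824 pm

Calculate the Compton shift:
Δλ = λ_C(1 - cos(94°))
Δλ = 2.4263 × (1 - cos(94°))
Δλ = 2.5956 pm

Initial wavelength:
λ = λ' - Δλ = 5.5824 - 2.5956 = 2.9869 pm

Initial energy:
E = hc/λ = 1239.842 / 2.9869 = 415.1001 keV

(Intermediate values are shown rounded; full precision is carried through to the final answer.)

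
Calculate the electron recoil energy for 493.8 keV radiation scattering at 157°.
320.8927 keV

By energy conservation: K_e = E_initial - E_final

First find the scattered photon energy:
Initial wavelength: λ = hc/E = 2.5108 pm
Compton shift: Δλ = λ_C(1 - cos(157°)) = 4.6597 pm
Final wavelength: λ' = 2.5108 + 4.6597 = 7.1706 pm
Final photon energy: E' = hc/λ' = 172.9073 keV

Electron kinetic energy:
K_e = E - E' = 493.8000 - 172.9073 = 320.8927 keV

(Intermediate values are shown rounded; full precision is carried through to the final answer.)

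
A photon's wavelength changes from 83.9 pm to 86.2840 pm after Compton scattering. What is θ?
89.00°

First find the wavelength shift:
Δλ = λ' - λ = 86.2840 - 83.9 = 2.3840 pm

Using Δλ = λ_C(1 - cos θ), with λ_C = h/(m_e·c) ≈ 2.42631024 pm:
cos θ = 1 - Δλ/λ_C
cos θ = 1 - 2.3840/2.42631024
cos θ = 0.017438

θ = arccos(0.017438)
θ = 89.00°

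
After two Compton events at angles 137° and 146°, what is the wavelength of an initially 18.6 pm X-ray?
27.2386 pm

Apply Compton shift twice:

First scattering at θ₁ = 137°:
Δλ₁ = λ_C(1 - cos(137°))
Δλ₁ = 2.4263 × 1.7314
Δλ₁ = 4.2008 pm

After first scattering:
λ₁ = 18.6 + 4.2008 = 22.8008 pm

Second scattering at θ₂ = 146°:
Δλ₂ = λ_C(1 - cos(146°))
Δλ₂ = 2.4263 × 1.8290
Δλ₂ = 4.4378 pm

Final wavelength:
λ₂ = 22.8008 + 4.4378 = 27.2386 pm

Total shift: Δλ_total = 4.2008 + 4.4378 = 8.6386 pm

(Intermediate values are shown rounded; full precision is carried through to the final answer.)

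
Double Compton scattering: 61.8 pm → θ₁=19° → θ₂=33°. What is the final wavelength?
62.3236 pm

Apply Compton shift twice:

First scattering at θ₁ = 19°:
Δλ₁ = λ_C(1 - cos(19°))
Δλ₁ = 2.4263 × 0.0545
Δλ₁ = 0.1322 pm

After first scattering:
λ₁ = 61.8 + 0.1322 = 61.9322 pm

Second scattering at θ₂ = 33°:
Δλ₂ = λ_C(1 - cos(33°))
Δλ₂ = 2.4263 × 0.1613
Δλ₂ = 0.3914 pm

Final wavelength:
λ₂ = 61.9322 + 0.3914 = 62.3236 pm

Total shift: Δλ_total = 0.1322 + 0.3914 = 0.5236 pm

(Intermediate values are shown rounded; full precision is carried through to the final answer.)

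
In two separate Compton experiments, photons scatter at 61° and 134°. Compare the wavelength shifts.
134° produces the larger shift by a factor of 3.289

Calculate both shifts using Δλ = λ_C(1 - cos θ):

For θ₁ = 61°:
Δλ₁ = 2.4263 × (1 - cos(61°))
Δλ₁ = 2.4263 × 0.5152
Δλ₁ = 1.2500 pm

For θ₂ = 134°:
Δλ₂ = 2.4263 × (1 - cos(134°))
Δλ₂ = 2.4263 × 1.6947
Δλ₂ = 4.1118 pm

The 134° angle produces the larger shift.
Ratio: 4.1118/1.2500 = 3.289

(Intermediate values are shown rounded; full precision is carried through to the final answer.)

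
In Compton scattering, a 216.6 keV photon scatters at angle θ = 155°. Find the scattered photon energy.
119.7984 keV

First convert energy to wavelength:
λ = hc/E, with hc ≈ 1239.842 keV·pm (i.e. 1239.842 eV·nm)

For E = 216.6 keV = 216600 eV:
λ = 1239.842 keV·pm / 216.6 keV
λ = 5.7241 pm

Calculate the Compton shift:
Δλ = λ_C(1 - cos(155°)) = 2.4263 × 1.9063
Δλ = 4.6253 pm

Final wavelength:
λ' = 5.7241 + 4.6253 = 10.3494 pm

Final energy:
E' = hc/λ' = 1239.842 / 10.3494 = 119.7984 keV

(Intermediate values are shown rounded; full precision is carried through to the final answer.)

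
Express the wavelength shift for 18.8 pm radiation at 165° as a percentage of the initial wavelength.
25.3721%

Calculate the Compton shift:
Δλ = λ_C(1 - cos(165°))
Δλ = 2.4263 × (1 - cos(165°))
Δλ = 2.4263 × 1.9659
Δλ = 4.7699 pm

Percentage change:
(Δλ/λ₀) × 100 = (4.7699/18.8) × 100
= 25.3721%

(Intermediate values are shown rounded; full precision is carried through to the final answer.)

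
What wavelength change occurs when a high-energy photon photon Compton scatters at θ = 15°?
0.0827 pm

Using the Compton scattering formula:
Δλ = λ_C(1 - cos θ)

where λ_C = h/(m_e·c) ≈ 2.4263 pm is the Compton wavelength of an electron.

For θ = 15°:
cos(15°) = 0.9659
1 - cos(15°) = 0.0341

Δλ = 2.4263 × 0.0341
Δλ = 0.0827 pm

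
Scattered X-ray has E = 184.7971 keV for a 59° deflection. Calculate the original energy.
224.1000 keV

Convert final energy to wavelength (hc ≈ 1239.842 keV·pm):
λ' = hc/E' = 1239.842 / 184.7971 = 6.7092 pm

Calculate the Compton shift:
Δλ = λ_C(1 - cos(59°))
Δλ = 2.4263 × (1 - cos(59°))
Δλ = 1.1767 pm

Initial wavelength:
λ = λ' - Δλ = 6.7092 - 1.1767 = 5.5325 pm

Initial energy:
E = hc/λ = 1239.842 / 5.5325 = 224.1000 keV

(Intermediate values are shown rounded; full precision is carried through to the final answer.)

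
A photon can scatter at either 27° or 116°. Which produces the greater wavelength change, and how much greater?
116° produces the larger shift by a factor of 13.197

Calculate both shifts using Δλ = λ_C(1 - cos θ):

For θ₁ = 27°:
Δλ₁ = 2.4263 × (1 - cos(27°))
Δλ₁ = 2.4263 × 0.1090
Δλ₁ = 0.2645 pm

For θ₂ = 116°:
Δλ₂ = 2.4263 × (1 - cos(116°))
Δλ₂ = 2.4263 × 1.4384
Δλ₂ = 3.4899 pm

The 116° angle produces the larger shift.
Ratio: 3.4899/0.2645 = 13.197

(Intermediate values are shown rounded; full precision is carried through to the final answer.)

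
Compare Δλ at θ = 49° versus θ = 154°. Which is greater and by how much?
154° produces the larger shift by a factor of 5.521

Calculate both shifts using Δλ = λ_C(1 - cos θ):

For θ₁ = 49°:
Δλ₁ = 2.4263 × (1 - cos(49°))
Δλ₁ = 2.4263 × 0.3439
Δλ₁ = 0.8345 pm

For θ₂ = 154°:
Δλ₂ = 2.4263 × (1 - cos(154°))
Δλ₂ = 2.4263 × 1.8988
Δλ₂ = 4.6071 pm

The 154° angle produces the larger shift.
Ratio: 4.6071/0.8345 = 5.521

(Intermediate values are shown rounded; full precision is carried through to the final answer.)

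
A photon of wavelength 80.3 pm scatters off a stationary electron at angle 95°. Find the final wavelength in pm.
82.9378 pm

Using the Compton scattering formula:
λ' = λ + Δλ = λ + λ_C(1 - cos θ)

Given:
- Initial wavelength λ = 80.3 pm
- Scattering angle θ = 95°
- Compton wavelength λ_C ≈ 2.4263 pm

Calculate the shift:
Δλ = 2.4263 × (1 - cos(95°))
Δλ = 2.4263 × 1.0872
Δλ = 2.6378 pm

Final wavelength:
λ' = 80.3 + 2.6378 = 82.9378 pm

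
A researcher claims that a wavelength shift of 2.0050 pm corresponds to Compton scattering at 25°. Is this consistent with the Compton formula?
No, inconsistent

Calculate the expected shift for θ = 25°:

Δλ_expected = λ_C(1 - cos(25°))
Δλ_expected = 2.4263 × (1 - cos(25°))
Δλ_expected = 2.4263 × 0.0937
Δλ_expected = 0.2273 pm

Given shift: 2.0050 pm
Expected shift: 0.2273 pm
Difference: 1.7777 pm

The values do not match. The given shift corresponds to θ ≈ 80.0°, not 25°.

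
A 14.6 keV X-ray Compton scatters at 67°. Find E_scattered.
14.3502 keV

First convert energy to wavelength:
λ = hc/E, with hc ≈ 1239.842 keV·pm (i.e. 1239.842 eV·nm)

For E = 14.6 keV = 14600 eV:
λ = 1239.842 keV·pm / 14.6 keV
λ = 84.9207 pm

Calculate the Compton shift:
Δλ = λ_C(1 - cos(67°)) = 2.4263 × 0.6093
Δλ = 1.4783 pm

Final wavelength:
λ' = 84.9207 + 1.4783 = 86.3990 pm

Final energy:
E' = hc/λ' = 1239.842 / 86.3990 = 14.3502 keV

(Intermediate values are shown rounded; full precision is carried through to the final answer.)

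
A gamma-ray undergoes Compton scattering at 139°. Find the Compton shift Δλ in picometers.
4.2575 pm

Using the Compton scattering formula:
Δλ = λ_C(1 - cos θ)

where λ_C = h/(m_e·c) ≈ 2.4263 pm is the Compton wavelength of an electron.

For θ = 139°:
cos(139°) = -0.7547
1 - cos(139°) = 1.7547

Δλ = 2.4263 × 1.7547
Δλ = 4.2575 pm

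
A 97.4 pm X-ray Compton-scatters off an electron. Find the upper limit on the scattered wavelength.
102.2526 pm (at θ = 180°)

The Compton shift is Δλ = λ_C(1 − cos θ).

Since cos θ ranges from −1 to 1, the factor (1 − cos θ) ranges from 0 to 2; the maximum shift occurs at θ = 180° (backscattering):
Δλ_max = 2λ_C = 2 × 2.4263 pm = 4.8526 pm

Maximum scattered wavelength:
λ'_max = λ₀ + Δλ_max = 97.4 + 4.8526 = 102.2526 pm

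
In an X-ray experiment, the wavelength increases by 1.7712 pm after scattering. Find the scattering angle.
74.34°

From the Compton formula Δλ = λ_C(1 - cos θ), we can solve for θ:

cos θ = 1 - Δλ/λ_C

Given:
- Δλ = 1.7712 pm
- λ_C = h/(m_e·c) ≈ 2.42631024 pm

cos θ = 1 - 1.7712/2.42631024
cos θ = 1 - 0.729997
cos θ = 0.270003

θ = arccos(0.270003)
θ = 74.34°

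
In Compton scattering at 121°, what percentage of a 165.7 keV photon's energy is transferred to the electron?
0.3294 (or 32.94%)

Calculate initial and final photon energies:

Initial: E₀ = 165.7 keV → λ₀ = 7.4825 pm
Compton shift: Δλ = 3.6760 pm
Final wavelength: λ' = 11.1584 pm
Final energy: E' = 111.1129 keV

Fractional energy loss:
(E₀ - E')/E₀ = (165.7000 - 111.1129)/165.7000
= 54.5871/165.7000
= 0.3294
= 32.94%

(Intermediate values are shown rounded; full precision is carried through to the final answer.)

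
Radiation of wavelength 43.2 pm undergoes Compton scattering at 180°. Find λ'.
48.0526 pm

Using the Compton formula: λ' = λ + λ_C(1 − cos θ)

For θ = 180°, cos θ = -1 (exact) = -1.0000, so:
1 − cos 180° = 1 − (-1) = 2.0000

Δλ = λ_C × 2.0000 = 2.4263 × 2.0000 = 4.8526 pm

λ' = 43.2 + 4.8526 = 48.0526 pm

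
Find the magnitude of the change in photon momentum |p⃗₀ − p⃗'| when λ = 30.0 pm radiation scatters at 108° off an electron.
3.4049e-23 kg·m/s

Photon momentum magnitude is p = h/λ.

Initial momentum:
p₀ = h/λ = 6.6261e-34/3.0000e-11 = 2.2087e-23 kg·m/s

After scattering:
λ' = λ + Δλ = 30.0 + 3.1761 = 33.1761 pm
p' = h/λ' = 6.6261e-34/3.3176e-11 = 1.9972e-23 kg·m/s

Momentum is a vector; the scattered photon's direction makes angle θ = 108° with the incident direction. The magnitude of the vector change Δp⃗ = p⃗₀ − p⃗' is found from the law of cosines:
|Δp⃗|² = p₀² + p'² − 2p₀p'cos θ
|Δp⃗|² = (2.2087e-23)² + (1.9972e-23)² − 2·2.2087e-23·1.9972e-23·cos(108°)
|Δp⃗| = 3.4049e-23 kg·m/s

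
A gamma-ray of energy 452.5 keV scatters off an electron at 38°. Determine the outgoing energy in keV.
380.9818 keV

First convert energy to wavelength:
λ = hc/E, with hc ≈ 1239.842 keV·pm (i.e. 1239.842 eV·nm)

For E = 452.5 keV = 452500 eV:
λ = 1239.842 keV·pm / 452.5 keV
λ = 2.7400 pm

Calculate the Compton shift:
Δλ = λ_C(1 - cos(38°)) = 2.4263 × 0.2120
Δλ = 0.5144 pm

Final wavelength:
λ' = 2.7400 + 0.5144 = 3.2543 pm

Final energy:
E' = hc/λ' = 1239.842 / 3.2543 = 380.9818 keV

(Intermediate values are shown rounded; full precision is carried through to the final answer.)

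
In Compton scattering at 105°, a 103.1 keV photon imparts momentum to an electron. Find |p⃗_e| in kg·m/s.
7.8866e-23 kg·m/s

The electron is initially at rest, so by conservation of momentum:
p⃗_e = p⃗₀ − p⃗'  (incident photon momentum minus scattered photon momentum)

Photon momentum magnitudes (p = h/λ = E/c):
λ₀ = hc/E₀ = 12.0256 pm → p₀ = h/λ₀ = 5.5100e-23 kg·m/s
Δλ = λ_C(1 − cos 105°) = 3.0543 pm
λ' = 15.0799 pm → p' = h/λ' = 4.3940e-23 kg·m/s

The scattered photon makes angle θ = 105° with the incident direction, so by the law of cosines:
|p⃗_e|² = p₀² + p'² − 2p₀p'cos θ
|p⃗_e|² = (5.5100e-23)² + (4.3940e-23)² − 2·5.5100e-23·4.3940e-23·cos(105°)
|p⃗_e| = 7.8866e-23 kg·m/s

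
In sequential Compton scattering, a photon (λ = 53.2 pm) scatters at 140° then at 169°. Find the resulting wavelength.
62.2930 pm

Apply Compton shift twice:

First scattering at θ₁ = 140°:
Δλ₁ = λ_C(1 - cos(140°))
Δλ₁ = 2.4263 × 1.7660
Δλ₁ = 4.2850 pm

After first scattering:
λ₁ = 53.2 + 4.2850 = 57.4850 pm

Second scattering at θ₂ = 169°:
Δλ₂ = λ_C(1 - cos(169°))
Δλ₂ = 2.4263 × 1.9816
Δλ₂ = 4.8080 pm

Final wavelength:
λ₂ = 57.4850 + 4.8080 = 62.2930 pm

Total shift: Δλ_total = 4.2850 + 4.8080 = 9.0930 pm

(Intermediate values are shown rounded; full precision is carried through to the final answer.)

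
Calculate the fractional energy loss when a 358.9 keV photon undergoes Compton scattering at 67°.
0.2997 (or 29.97%)

Calculate initial and final photon energies:

Initial: E₀ = 358.9 keV → λ₀ = 3.4546 pm
Compton shift: Δλ = 1.4783 pm
Final wavelength: λ' = 4.9328 pm
Final energy: E' = 251.3446 keV

Fractional energy loss:
(E₀ - E')/E₀ = (358.9000 - 251.3446)/358.9000
= 107.5554/358.9000
= 0.2997
= 29.97%

(Intermediate values are shown rounded; full precision is carried through to the final answer.)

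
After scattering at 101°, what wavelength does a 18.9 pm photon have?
21.7893 pm

Using the Compton scattering formula:
λ' = λ + Δλ = λ + λ_C(1 - cos θ)

Given:
- Initial wavelength λ = 18.9 pm
- Scattering angle θ = 101°
- Compton wavelength λ_C ≈ 2.4263 pm

Calculate the shift:
Δλ = 2.4263 × (1 - cos(101°))
Δλ = 2.4263 × 1.1908
Δλ = 2.8893 pm

Final wavelength:
λ' = 18.9 + 2.8893 = 21.7893 pm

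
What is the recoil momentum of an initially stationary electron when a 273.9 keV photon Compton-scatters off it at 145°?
2.1141e-22 kg·m/s

The electron is initially at rest, so by conservation of momentum:
p⃗_e = p⃗₀ − p⃗'  (incident photon momentum minus scattered photon momentum)

Photon momentum magnitudes (p = h/λ = E/c):
λ₀ = hc/E₀ = 4.5266 pm → p₀ = h/λ₀ = 1.4638e-22 kg·m/s
Δλ = λ_C(1 − cos 145°) = 4.4138 pm
λ' = 8.9405 pm → p' = h/λ' = 7.4113e-23 kg·m/s

The scattered photon makes angle θ = 145° with the incident direction, so by the law of cosines:
|p⃗_e|² = p₀² + p'² − 2p₀p'cos θ
|p⃗_e|² = (1.4638e-22)² + (7.4113e-23)² − 2·1.4638e-22·7.4113e-23·cos(145°)
|p⃗_e| = 2.1141e-22 kg·m/s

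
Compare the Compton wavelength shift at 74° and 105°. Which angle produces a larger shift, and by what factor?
105° produces the larger shift by a factor of 1.738

Calculate both shifts using Δλ = λ_C(1 - cos θ):

For θ₁ = 74°:
Δλ₁ = 2.4263 × (1 - cos(74°))
Δλ₁ = 2.4263 × 0.7244
Δλ₁ = 1.7575 pm

For θ₂ = 105°:
Δλ₂ = 2.4263 × (1 - cos(105°))
Δλ₂ = 2.4263 × 1.2588
Δλ₂ = 3.0543 pm

The 105° angle produces the larger shift.
Ratio: 3.0543/1.7575 = 1.738

(Intermediate values are shown rounded; full precision is carried through to the final answer.)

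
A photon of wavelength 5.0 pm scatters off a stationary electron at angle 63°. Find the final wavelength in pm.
6.3248 pm

Using the Compton scattering formula:
λ' = λ + Δλ = λ + λ_C(1 - cos θ)

Given:
- Initial wavelength λ = 5.0 pm
- Scattering angle θ = 63°
- Compton wavelength λ_C ≈ 2.4263 pm

Calculate the shift:
Δλ = 2.4263 × (1 - cos(63°))
Δλ = 2.4263 × 0.5460
Δλ = 1.3248 pm

Final wavelength:
λ' = 5.0 + 1.3248 = 6.3248 pm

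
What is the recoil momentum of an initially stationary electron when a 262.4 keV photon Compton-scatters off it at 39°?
8.9847e-23 kg·m/s

The electron is initially at rest, so by conservation of momentum:
p⃗_e = p⃗₀ − p⃗'  (incident photon momentum minus scattered photon momentum)

Photon momentum magnitudes (p = h/λ = E/c):
λ₀ = hc/E₀ = 4.7250 pm → p₀ = h/λ₀ = 1.4023e-22 kg·m/s
Δλ = λ_C(1 − cos 39°) = 0.5407 pm
λ' = 5.2657 pm → p' = h/λ' = 1.2583e-22 kg·m/s

The scattered photon makes angle θ = 39° with the incident direction, so by the law of cosines:
|p⃗_e|² = p₀² + p'² − 2p₀p'cos θ
|p⃗_e|² = (1.4023e-22)² + (1.2583e-22)² − 2·1.4023e-22·1.2583e-22·cos(39°)
|p⃗_e| = 8.9847e-23 kg·m/s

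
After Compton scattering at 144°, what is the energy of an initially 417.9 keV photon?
168.5467 keV

First convert energy to wavelength:
λ = hc/E, with hc ≈ 1239.842 keV·pm (i.e. 1239.842 eV·nm)

For E = 417.9 keV = 417900 eV:
λ = 1239.842 keV·pm / 417.9 keV
λ = 2.9668 pm

Calculate the Compton shift:
Δλ = λ_C(1 - cos(144°)) = 2.4263 × 1.8090
Δλ = 4.3892 pm

Final wavelength:
λ' = 2.9668 + 4.3892 = 7.3561 pm

Final energy:
E' = hc/λ' = 1239.842 / 7.3561 = 168.5467 keV

(Intermediate values are shown rounded; full precision is carried through to the final answer.)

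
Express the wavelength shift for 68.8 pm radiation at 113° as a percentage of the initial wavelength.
4.9046%

Calculate the Compton shift:
Δλ = λ_C(1 - cos(113°))
Δλ = 2.4263 × (1 - cos(113°))
Δλ = 2.4263 × 1.3907
Δλ = 3.3743 pm

Percentage change:
(Δλ/λ₀) × 100 = (3.3743/68.8) × 100
= 4.9046%

(Intermediate values are shown rounded; full precision is carried through to the final answer.)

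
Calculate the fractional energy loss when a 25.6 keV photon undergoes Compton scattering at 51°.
0.0182 (or 1.82%)

Calculate initial and final photon energies:

Initial: E₀ = 25.6 keV → λ₀ = 48.4313 pm
Compton shift: Δλ = 0.8994 pm
Final wavelength: λ' = 49.3307 pm
Final energy: E' = 25.1333 keV

Fractional energy loss:
(E₀ - E')/E₀ = (25.6000 - 25.1333)/25.6000
= 0.4667/25.6000
= 0.0182
= 1.82%

(Intermediate values are shown rounded; full precision is carried through to the final answer.)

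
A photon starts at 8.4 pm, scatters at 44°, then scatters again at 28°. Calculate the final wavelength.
9.3650 pm

Apply Compton shift twice:

First scattering at θ₁ = 44°:
Δλ₁ = λ_C(1 - cos(44°))
Δλ₁ = 2.4263 × 0.2807
Δλ₁ = 0.6810 pm

After first scattering:
λ₁ = 8.4 + 0.6810 = 9.0810 pm

Second scattering at θ₂ = 28°:
Δλ₂ = λ_C(1 - cos(28°))
Δλ₂ = 2.4263 × 0.1171
Δλ₂ = 0.2840 pm

Final wavelength:
λ₂ = 9.0810 + 0.2840 = 9.3650 pm

Total shift: Δλ_total = 0.6810 + 0.2840 = 0.9650 pm

(Intermediate values are shown rounded; full precision is carried through to the final answer.)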